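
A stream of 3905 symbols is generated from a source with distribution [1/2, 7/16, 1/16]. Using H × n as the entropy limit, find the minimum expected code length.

Entropy H = 1.2718 bits/symbol
Minimum bits = H × n = 1.2718 × 3905
= 4966.31 bits


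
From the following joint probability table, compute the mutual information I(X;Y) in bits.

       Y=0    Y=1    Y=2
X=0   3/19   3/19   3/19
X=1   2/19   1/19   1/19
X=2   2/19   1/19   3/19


H(X) = 1.5090, H(Y) = 1.5683, H(X,Y) = 3.0364
I(X;Y) = H(X) + H(Y) - H(X,Y) = 0.0410 bits


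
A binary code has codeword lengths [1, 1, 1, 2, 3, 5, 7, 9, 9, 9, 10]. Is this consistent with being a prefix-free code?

Kraft inequality: Σ 2^(-l_i) ≤ 1 for prefix-free code
Calculating: 2^(-1) + 2^(-1) + 2^(-1) + 2^(-2) + 2^(-3) + 2^(-5) + 2^(-7) + 2^(-9) + 2^(-9) + 2^(-9) + 2^(-10)
= 0.5 + 0.5 + 0.5 + 0.25 + 0.125 + 0.03125 + 0.0078125 + 0.001953125 + 0.001953125 + 0.001953125 + 0.0009765625
= 1.9209
Since 1.9209 > 1, prefix-free code does not exist


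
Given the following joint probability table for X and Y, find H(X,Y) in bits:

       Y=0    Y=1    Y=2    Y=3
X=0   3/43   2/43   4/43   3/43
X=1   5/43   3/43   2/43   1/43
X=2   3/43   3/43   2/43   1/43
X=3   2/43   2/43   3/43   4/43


H(X,Y) = -Σ p(x,y) log₂ p(x,y)
  p(0,0)=3/43: -0.0698 × log₂(0.0698) = 0.2680
  p(0,1)=2/43: -0.0465 × log₂(0.0465) = 0.2059
  p(0,2)=4/43: -0.0930 × log₂(0.0930) = 0.3187
  p(0,3)=3/43: -0.0698 × log₂(0.0698) = 0.2680
  p(1,0)=5/43: -0.1163 × log₂(0.1163) = 0.3610
  p(1,1)=3/43: -0.0698 × log₂(0.0698) = 0.2680
  p(1,2)=2/43: -0.0465 × log₂(0.0465) = 0.2059
  p(1,3)=1/43: -0.0233 × log₂(0.0233) = 0.1262
  p(2,0)=3/43: -0.0698 × log₂(0.0698) = 0.2680
  p(2,1)=3/43: -0.0698 × log₂(0.0698) = 0.2680
  p(2,2)=2/43: -0.0465 × log₂(0.0465) = 0.2059
  p(2,3)=1/43: -0.0233 × log₂(0.0233) = 0.1262
  p(3,0)=2/43: -0.0465 × log₂(0.0465) = 0.2059
  p(3,1)=2/43: -0.0465 × log₂(0.0465) = 0.2059
  p(3,2)=3/43: -0.0698 × log₂(0.0698) = 0.2680
  p(3,3)=4/43: -0.0930 × log₂(0.0930) = 0.3187
H(X,Y) = 3.8881 bits


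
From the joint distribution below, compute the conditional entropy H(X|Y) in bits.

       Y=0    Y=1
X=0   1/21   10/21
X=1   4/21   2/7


H(X|Y) = Σ_y p(y) H(X|Y=y)
  p(Y=0) = 5/21, H(X|Y=0) = 0.7219
  p(Y=1) = 16/21, H(X|Y=1) = 0.9544
H(X|Y) = 0.2381×0.7219 + 0.7619×0.9544 = 0.8991 bits


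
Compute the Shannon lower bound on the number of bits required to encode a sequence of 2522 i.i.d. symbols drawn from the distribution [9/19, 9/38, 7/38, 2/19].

Entropy H = 1.7943 bits/symbol
Minimum bits = H × n = 1.7943 × 2522
= 4525.12 bits


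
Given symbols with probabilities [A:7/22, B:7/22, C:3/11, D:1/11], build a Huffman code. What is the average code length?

Huffman tree construction:
Combine smallest probabilities repeatedly
Resulting codes:
  A: 10 (length 2)
  B: 11 (length 2)
  C: 01 (length 2)
  D: 00 (length 2)
Average length = Σ p(s) × length(s) = 2.0000 bits


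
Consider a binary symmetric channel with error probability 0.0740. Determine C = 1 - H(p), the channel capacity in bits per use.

For BSC with error probability p:
C = 1 - H(p) where H(p) is binary entropy
H(0.0740) = -0.0740 × log₂(0.0740) - 0.9260 × log₂(0.9260)
H(p) = 0.3807
C = 1 - 0.3807 = 0.6193 bits/use


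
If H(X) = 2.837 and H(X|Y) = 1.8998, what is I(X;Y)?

I(X;Y) = H(X) - H(X|Y)
I(X;Y) = 2.837 - 1.8998 = 0.9372 bits


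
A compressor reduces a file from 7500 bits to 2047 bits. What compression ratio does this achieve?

Compression ratio = Original / Compressed
= 7500 / 2047 = 3.66:1


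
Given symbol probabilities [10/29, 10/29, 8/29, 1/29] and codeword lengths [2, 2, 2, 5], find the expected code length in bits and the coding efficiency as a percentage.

Average length L = Σ p_i × l_i = 2.1034 bits
Entropy H = 1.7394 bits
Efficiency η = H/L × 100% = 82.69%


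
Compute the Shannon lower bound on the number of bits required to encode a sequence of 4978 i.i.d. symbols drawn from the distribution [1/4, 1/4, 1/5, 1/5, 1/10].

Entropy H = 2.2610 bits/symbol
Minimum bits = H × n = 2.2610 × 4978
= 11255.08 bits


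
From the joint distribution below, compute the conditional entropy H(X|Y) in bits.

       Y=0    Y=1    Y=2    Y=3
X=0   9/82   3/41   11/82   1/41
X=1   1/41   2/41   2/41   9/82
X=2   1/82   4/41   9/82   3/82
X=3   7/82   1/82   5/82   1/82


H(X|Y) = Σ_y p(y) H(X|Y=y)
  p(Y=0) = 19/82, H(X|Y=0) = 1.6068
  p(Y=1) = 19/82, H(X|Y=1) = 1.7474
  p(Y=2) = 29/82, H(X|Y=2) = 1.8858
  p(Y=3) = 15/82, H(X|Y=3) = 1.5546
H(X|Y) = 0.2317×1.6068 + 0.2317×1.7474 + 0.3537×1.8858 + 0.1829×1.5546 = 1.7285 bits


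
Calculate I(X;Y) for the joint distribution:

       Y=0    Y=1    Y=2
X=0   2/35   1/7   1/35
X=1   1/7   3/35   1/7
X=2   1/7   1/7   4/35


H(X) = 1.5462, H(Y) = 1.5766, H(X,Y) = 3.0492
I(X;Y) = H(X) + H(Y) - H(X,Y) = 0.0736 bits


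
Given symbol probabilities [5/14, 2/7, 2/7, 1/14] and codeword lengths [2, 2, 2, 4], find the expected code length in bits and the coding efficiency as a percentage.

Average length L = Σ p_i × l_i = 2.1429 bits
Entropy H = 1.8352 bits
Efficiency η = H/L × 100% = 85.64%


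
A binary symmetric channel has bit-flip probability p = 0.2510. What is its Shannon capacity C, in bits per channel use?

For BSC with error probability p:
C = 1 - H(p) where H(p) is binary entropy
H(0.2510) = -0.2510 × log₂(0.2510) - 0.7490 × log₂(0.7490)
H(p) = 0.8129
C = 1 - 0.8129 = 0.1871 bits/use


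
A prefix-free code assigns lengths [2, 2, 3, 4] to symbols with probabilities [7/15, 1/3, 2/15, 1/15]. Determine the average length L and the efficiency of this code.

Average length L = Σ p_i × l_i = 2.2667 bits
Entropy H = 1.6895 bits
Efficiency η = H/L × 100% = 74.54%


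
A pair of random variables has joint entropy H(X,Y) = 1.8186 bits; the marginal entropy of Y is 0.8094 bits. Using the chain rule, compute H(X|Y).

Chain rule: H(X,Y) = H(X|Y) + H(Y)
H(X|Y) = H(X,Y) - H(Y) = 1.8186 - 0.8094 = 1.0092 bits


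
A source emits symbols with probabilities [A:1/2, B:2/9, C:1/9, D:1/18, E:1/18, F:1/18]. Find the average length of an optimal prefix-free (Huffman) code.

Huffman tree construction:
Combine smallest probabilities repeatedly
Resulting codes:
  A: 0 (length 1)
  B: 10 (length 2)
  C: 1111 (length 4)
  D: 1100 (length 4)
  E: 1101 (length 4)
  F: 1110 (length 4)
Average length = Σ p(s) × length(s) = 2.0556 bits


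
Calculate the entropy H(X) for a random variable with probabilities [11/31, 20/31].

H(X) = -Σ p(x) log₂ p(x)
  -11/31 × log₂(11/31) = 0.5304
  -20/31 × log₂(20/31) = 0.4079
H(X) = 0.9383 bits


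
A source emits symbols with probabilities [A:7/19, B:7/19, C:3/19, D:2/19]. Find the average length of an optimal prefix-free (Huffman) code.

Huffman tree construction:
Combine smallest probabilities repeatedly
Resulting codes:
  A: 11 (length 2)
  B: 0 (length 1)
  C: 101 (length 3)
  D: 100 (length 3)
Average length = Σ p(s) × length(s) = 1.8947 bits


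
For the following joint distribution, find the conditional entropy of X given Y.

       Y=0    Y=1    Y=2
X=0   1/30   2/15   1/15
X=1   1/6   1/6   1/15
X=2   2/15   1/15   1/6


H(X|Y) = Σ_y p(y) H(X|Y=y)
  p(Y=0) = 1/3, H(X|Y=0) = 1.3610
  p(Y=1) = 11/30, H(X|Y=1) = 1.4949
  p(Y=2) = 3/10, H(X|Y=2) = 1.4355
H(X|Y) = 0.3333×1.3610 + 0.3667×1.4949 + 0.3000×1.4355 = 1.4324 bits


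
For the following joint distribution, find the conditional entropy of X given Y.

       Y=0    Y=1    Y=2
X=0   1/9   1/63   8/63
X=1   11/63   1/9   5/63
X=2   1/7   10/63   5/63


H(X|Y) = Σ_y p(y) H(X|Y=y)
  p(Y=0) = 3/7, H(X|Y=0) = 1.5610
  p(Y=1) = 2/7, H(X|Y=1) = 1.2327
  p(Y=2) = 2/7, H(X|Y=2) = 1.5466
H(X|Y) = 0.4286×1.5610 + 0.2857×1.2327 + 0.2857×1.5466 = 1.4631 bits


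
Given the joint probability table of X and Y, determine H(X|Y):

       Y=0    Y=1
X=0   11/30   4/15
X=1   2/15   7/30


H(X|Y) = Σ_y p(y) H(X|Y=y)
  p(Y=0) = 1/2, H(X|Y=0) = 0.8366
  p(Y=1) = 1/2, H(X|Y=1) = 0.9968
H(X|Y) = 0.5000×0.8366 + 0.5000×0.9968 = 0.9167 bits


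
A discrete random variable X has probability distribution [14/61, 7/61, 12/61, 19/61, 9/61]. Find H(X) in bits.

H(X) = -Σ p(x) log₂ p(x)
  -14/61 × log₂(14/61) = 0.4873
  -7/61 × log₂(7/61) = 0.3584
  -12/61 × log₂(12/61) = 0.4615
  -19/61 × log₂(19/61) = 0.5242
  -9/61 × log₂(9/61) = 0.4073
H(X) = 2.2387 bits


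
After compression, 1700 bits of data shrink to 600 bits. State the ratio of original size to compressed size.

Compression ratio = Original / Compressed
= 1700 / 600 = 2.83:1


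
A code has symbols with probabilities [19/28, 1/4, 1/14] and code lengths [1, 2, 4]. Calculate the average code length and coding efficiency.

Average length L = Σ p_i × l_i = 1.4643 bits
Entropy H = 1.1516 bits
Efficiency η = H/L × 100% = 78.64%


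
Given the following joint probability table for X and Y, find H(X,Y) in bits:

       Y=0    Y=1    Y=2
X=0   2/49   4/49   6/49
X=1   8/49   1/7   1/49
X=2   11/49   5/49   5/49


H(X,Y) = -Σ p(x,y) log₂ p(x,y)
  p(0,0)=2/49: -0.0408 × log₂(0.0408) = 0.1884
  p(0,1)=4/49: -0.0816 × log₂(0.0816) = 0.2951
  p(0,2)=6/49: -0.1224 × log₂(0.1224) = 0.3710
  p(1,0)=8/49: -0.1633 × log₂(0.1633) = 0.4269
  p(1,1)=1/7: -0.1429 × log₂(0.1429) = 0.4011
  p(1,2)=1/49: -0.0204 × log₂(0.0204) = 0.1146
  p(2,0)=11/49: -0.2245 × log₂(0.2245) = 0.4838
  p(2,1)=5/49: -0.1020 × log₂(0.1020) = 0.3360
  p(2,2)=5/49: -0.1020 × log₂(0.1020) = 0.3360
H(X,Y) = 2.9528 bits


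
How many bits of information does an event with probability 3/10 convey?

Information content I(x) = -log₂(p(x))
I = -log₂(3/10) = -log₂(0.3000)
I = 1.7370 bits


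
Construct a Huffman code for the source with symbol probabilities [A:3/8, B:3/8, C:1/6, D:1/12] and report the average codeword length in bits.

Huffman tree construction:
Combine smallest probabilities repeatedly
Resulting codes:
  A: 11 (length 2)
  B: 0 (length 1)
  C: 101 (length 3)
  D: 100 (length 3)
Average length = Σ p(s) × length(s) = 1.8750 bits


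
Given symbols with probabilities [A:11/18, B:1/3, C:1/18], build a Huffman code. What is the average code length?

Huffman tree construction:
Combine smallest probabilities repeatedly
Resulting codes:
  A: 1 (length 1)
  B: 01 (length 2)
  C: 00 (length 2)
Average length = Σ p(s) × length(s) = 1.3889 bits


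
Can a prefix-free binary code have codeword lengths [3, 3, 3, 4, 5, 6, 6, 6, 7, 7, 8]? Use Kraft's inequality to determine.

Kraft inequality: Σ 2^(-l_i) ≤ 1 for prefix-free code
Calculating: 2^(-3) + 2^(-3) + 2^(-3) + 2^(-4) + 2^(-5) + 2^(-6) + 2^(-6) + 2^(-6) + 2^(-7) + 2^(-7) + 2^(-8)
= 0.125 + 0.125 + 0.125 + 0.0625 + 0.03125 + 0.015625 + 0.015625 + 0.015625 + 0.0078125 + 0.0078125 + 0.00390625
= 0.5352
Since 0.5352 ≤ 1, prefix-free code exists


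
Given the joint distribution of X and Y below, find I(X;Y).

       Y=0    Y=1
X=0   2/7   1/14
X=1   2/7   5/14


H(X) = 0.9403, H(Y) = 0.9852, H(X,Y) = 1.8352
I(X;Y) = H(X) + H(Y) - H(X,Y) = 0.0903 bits


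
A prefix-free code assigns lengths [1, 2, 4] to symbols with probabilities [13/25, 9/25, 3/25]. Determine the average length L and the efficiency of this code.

Average length L = Σ p_i × l_i = 1.7200 bits
Entropy H = 1.3883 bits
Efficiency η = H/L × 100% = 80.71%


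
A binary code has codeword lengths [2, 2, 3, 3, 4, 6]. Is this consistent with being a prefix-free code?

Kraft inequality: Σ 2^(-l_i) ≤ 1 for prefix-free code
Calculating: 2^(-2) + 2^(-2) + 2^(-3) + 2^(-3) + 2^(-4) + 2^(-6)
= 0.25 + 0.25 + 0.125 + 0.125 + 0.0625 + 0.015625
= 0.8281
Since 0.8281 ≤ 1, prefix-free code exists


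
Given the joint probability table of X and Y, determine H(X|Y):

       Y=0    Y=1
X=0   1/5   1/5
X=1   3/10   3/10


H(X|Y) = Σ_y p(y) H(X|Y=y)
  p(Y=0) = 1/2, H(X|Y=0) = 0.9710
  p(Y=1) = 1/2, H(X|Y=1) = 0.9710
H(X|Y) = 0.5000×0.9710 + 0.5000×0.9710 = 0.9710 bits


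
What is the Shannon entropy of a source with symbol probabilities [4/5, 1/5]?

H(X) = -Σ p(x) log₂ p(x)
  -4/5 × log₂(4/5) = 0.2575
  -1/5 × log₂(1/5) = 0.4644
H(X) = 0.7219 bits


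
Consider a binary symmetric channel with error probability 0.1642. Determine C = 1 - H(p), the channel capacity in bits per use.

For BSC with error probability p:
C = 1 - H(p) where H(p) is binary entropy
H(0.1642) = -0.1642 × log₂(0.1642) - 0.8358 × log₂(0.8358)
H(p) = 0.6443
C = 1 - 0.6443 = 0.3557 bits/use


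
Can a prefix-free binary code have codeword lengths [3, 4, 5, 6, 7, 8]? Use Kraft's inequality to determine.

Kraft inequality: Σ 2^(-l_i) ≤ 1 for prefix-free code
Calculating: 2^(-3) + 2^(-4) + 2^(-5) + 2^(-6) + 2^(-7) + 2^(-8)
= 0.125 + 0.0625 + 0.03125 + 0.015625 + 0.0078125 + 0.00390625
= 0.2461
Since 0.2461 ≤ 1, prefix-free code exists


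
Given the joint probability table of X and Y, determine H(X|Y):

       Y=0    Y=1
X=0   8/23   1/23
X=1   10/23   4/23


H(X|Y) = Σ_y p(y) H(X|Y=y)
  p(Y=0) = 18/23, H(X|Y=0) = 0.9911
  p(Y=1) = 5/23, H(X|Y=1) = 0.7219
H(X|Y) = 0.7826×0.9911 + 0.2174×0.7219 = 0.9326 bits


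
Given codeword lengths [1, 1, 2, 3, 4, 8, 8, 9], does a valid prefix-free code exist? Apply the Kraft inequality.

Kraft inequality: Σ 2^(-l_i) ≤ 1 for prefix-free code
Calculating: 2^(-1) + 2^(-1) + 2^(-2) + 2^(-3) + 2^(-4) + 2^(-8) + 2^(-8) + 2^(-9)
= 0.5 + 0.5 + 0.25 + 0.125 + 0.0625 + 0.00390625 + 0.00390625 + 0.001953125
= 1.4473
Since 1.4473 > 1, prefix-free code does not exist


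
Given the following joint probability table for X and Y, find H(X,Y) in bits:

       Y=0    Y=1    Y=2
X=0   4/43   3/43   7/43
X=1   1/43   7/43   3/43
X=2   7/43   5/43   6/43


H(X,Y) = -Σ p(x,y) log₂ p(x,y)
  p(0,0)=4/43: -0.0930 × log₂(0.0930) = 0.3187
  p(0,1)=3/43: -0.0698 × log₂(0.0698) = 0.2680
  p(0,2)=7/43: -0.1628 × log₂(0.1628) = 0.4263
  p(1,0)=1/43: -0.0233 × log₂(0.0233) = 0.1262
  p(1,1)=7/43: -0.1628 × log₂(0.1628) = 0.4263
  p(1,2)=3/43: -0.0698 × log₂(0.0698) = 0.2680
  p(2,0)=7/43: -0.1628 × log₂(0.1628) = 0.4263
  p(2,1)=5/43: -0.1163 × log₂(0.1163) = 0.3610
  p(2,2)=6/43: -0.1395 × log₂(0.1395) = 0.3965
H(X,Y) = 3.0173 bits


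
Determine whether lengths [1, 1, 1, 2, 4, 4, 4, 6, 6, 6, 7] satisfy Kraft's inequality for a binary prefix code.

Kraft inequality: Σ 2^(-l_i) ≤ 1 for prefix-free code
Calculating: 2^(-1) + 2^(-1) + 2^(-1) + 2^(-2) + 2^(-4) + 2^(-4) + 2^(-4) + 2^(-6) + 2^(-6) + 2^(-6) + 2^(-7)
= 0.5 + 0.5 + 0.5 + 0.25 + 0.0625 + 0.0625 + 0.0625 + 0.015625 + 0.015625 + 0.015625 + 0.0078125
= 1.9922
Since 1.9922 > 1, prefix-free code does not exist


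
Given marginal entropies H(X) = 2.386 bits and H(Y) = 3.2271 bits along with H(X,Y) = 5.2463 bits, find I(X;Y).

I(X;Y) = H(X) + H(Y) - H(X,Y)
I(X;Y) = 2.386 + 3.2271 - 5.2463 = 0.3668 bits


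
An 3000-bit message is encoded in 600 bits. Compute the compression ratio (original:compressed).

Compression ratio = Original / Compressed
= 3000 / 600 = 5.00:1


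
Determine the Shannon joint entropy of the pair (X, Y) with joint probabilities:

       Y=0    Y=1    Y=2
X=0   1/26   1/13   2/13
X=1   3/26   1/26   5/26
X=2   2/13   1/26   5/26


H(X,Y) = -Σ p(x,y) log₂ p(x,y)
  p(0,0)=1/26: -0.0385 × log₂(0.0385) = 0.1808
  p(0,1)=1/13: -0.0769 × log₂(0.0769) = 0.2846
  p(0,2)=2/13: -0.1538 × log₂(0.1538) = 0.4155
  p(1,0)=3/26: -0.1154 × log₂(0.1154) = 0.3595
  p(1,1)=1/26: -0.0385 × log₂(0.0385) = 0.1808
  p(1,2)=5/26: -0.1923 × log₂(0.1923) = 0.4574
  p(2,0)=2/13: -0.1538 × log₂(0.1538) = 0.4155
  p(2,1)=1/26: -0.0385 × log₂(0.0385) = 0.1808
  p(2,2)=5/26: -0.1923 × log₂(0.1923) = 0.4574
H(X,Y) = 2.9322 bits


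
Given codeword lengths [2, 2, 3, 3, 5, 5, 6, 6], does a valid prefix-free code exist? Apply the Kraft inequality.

Kraft inequality: Σ 2^(-l_i) ≤ 1 for prefix-free code
Calculating: 2^(-2) + 2^(-2) + 2^(-3) + 2^(-3) + 2^(-5) + 2^(-5) + 2^(-6) + 2^(-6)
= 0.25 + 0.25 + 0.125 + 0.125 + 0.03125 + 0.03125 + 0.015625 + 0.015625
= 0.8438
Since 0.8438 ≤ 1, prefix-free code exists


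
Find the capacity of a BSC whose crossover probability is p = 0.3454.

For BSC with error probability p:
C = 1 - H(p) where H(p) is binary entropy
H(0.3454) = -0.3454 × log₂(0.3454) - 0.6546 × log₂(0.6546)
H(p) = 0.9299
C = 1 - 0.9299 = 0.0701 bits/use


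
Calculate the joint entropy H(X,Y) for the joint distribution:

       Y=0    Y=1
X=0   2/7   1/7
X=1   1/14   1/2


H(X,Y) = -Σ p(x,y) log₂ p(x,y)
  p(0,0)=2/7: -0.2857 × log₂(0.2857) = 0.5164
  p(0,1)=1/7: -0.1429 × log₂(0.1429) = 0.4011
  p(1,0)=1/14: -0.0714 × log₂(0.0714) = 0.2720
  p(1,1)=1/2: -0.5000 × log₂(0.5000) = 0.5000
H(X,Y) = 1.6894 bits


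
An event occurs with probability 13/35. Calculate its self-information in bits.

Information content I(x) = -log₂(p(x))
I = -log₂(13/35) = -log₂(0.3714)
I = 1.4288 bits


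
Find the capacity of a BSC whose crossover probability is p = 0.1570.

For BSC with error probability p:
C = 1 - H(p) where H(p) is binary entropy
H(0.1570) = -0.1570 × log₂(0.1570) - 0.8430 × log₂(0.8430)
H(p) = 0.6271
C = 1 - 0.6271 = 0.3729 bits/use


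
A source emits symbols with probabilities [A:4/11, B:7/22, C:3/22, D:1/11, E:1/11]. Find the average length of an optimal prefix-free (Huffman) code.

Huffman tree construction:
Combine smallest probabilities repeatedly
Resulting codes:
  A: 0 (length 1)
  B: 10 (length 2)
  C: 110 (length 3)
  D: 1110 (length 4)
  E: 1111 (length 4)
Average length = Σ p(s) × length(s) = 2.1364 bits


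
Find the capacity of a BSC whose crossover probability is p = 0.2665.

For BSC with error probability p:
C = 1 - H(p) where H(p) is binary entropy
H(0.2665) = -0.2665 × log₂(0.2665) - 0.7335 × log₂(0.7335)
H(p) = 0.8364
C = 1 - 0.8364 = 0.1636 bits/use


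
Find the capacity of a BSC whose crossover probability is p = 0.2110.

For BSC with error probability p:
C = 1 - H(p) where H(p) is binary entropy
H(0.2110) = -0.2110 × log₂(0.2110) - 0.7890 × log₂(0.7890)
H(p) = 0.7434
C = 1 - 0.7434 = 0.2566 bits/use


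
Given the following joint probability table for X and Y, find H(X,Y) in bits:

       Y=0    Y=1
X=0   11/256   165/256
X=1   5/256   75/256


H(X,Y) = -Σ p(x,y) log₂ p(x,y)
  p(0,0)=11/256: -0.0430 × log₂(0.0430) = 0.1951
  p(0,1)=165/256: -0.6445 × log₂(0.6445) = 0.4084
  p(1,0)=5/256: -0.0195 × log₂(0.0195) = 0.1109
  p(1,1)=75/256: -0.2930 × log₂(0.2930) = 0.5189
H(X,Y) = 1.2333 bits


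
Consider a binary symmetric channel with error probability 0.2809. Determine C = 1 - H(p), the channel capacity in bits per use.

For BSC with error probability p:
C = 1 - H(p) where H(p) is binary entropy
H(0.2809) = -0.2809 × log₂(0.2809) - 0.7191 × log₂(0.7191)
H(p) = 0.8567
C = 1 - 0.8567 = 0.1433 bits/use


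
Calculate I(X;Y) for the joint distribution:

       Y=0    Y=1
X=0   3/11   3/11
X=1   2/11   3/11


H(X) = 0.9940, H(Y) = 0.9940, H(X,Y) = 1.9808
I(X;Y) = H(X) + H(Y) - H(X,Y) = 0.0072 bits


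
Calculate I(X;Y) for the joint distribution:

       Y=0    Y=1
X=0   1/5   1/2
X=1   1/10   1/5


H(X) = 0.8813, H(Y) = 0.8813, H(X,Y) = 1.7610
I(X;Y) = H(X) + H(Y) - H(X,Y) = 0.0016 bits


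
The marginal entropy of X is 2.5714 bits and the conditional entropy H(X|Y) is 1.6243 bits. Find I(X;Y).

I(X;Y) = H(X) - H(X|Y)
I(X;Y) = 2.5714 - 1.6243 = 0.9471 bits


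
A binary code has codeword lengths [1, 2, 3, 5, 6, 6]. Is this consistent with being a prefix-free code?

Kraft inequality: Σ 2^(-l_i) ≤ 1 for prefix-free code
Calculating: 2^(-1) + 2^(-2) + 2^(-3) + 2^(-5) + 2^(-6) + 2^(-6)
= 0.5 + 0.25 + 0.125 + 0.03125 + 0.015625 + 0.015625
= 0.9375
Since 0.9375 ≤ 1, prefix-free code exists


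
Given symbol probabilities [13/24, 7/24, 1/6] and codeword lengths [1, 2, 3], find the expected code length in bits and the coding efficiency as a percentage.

Average length L = Σ p_i × l_i = 1.6250 bits
Entropy H = 1.4284 bits
Efficiency η = H/L × 100% = 87.90%


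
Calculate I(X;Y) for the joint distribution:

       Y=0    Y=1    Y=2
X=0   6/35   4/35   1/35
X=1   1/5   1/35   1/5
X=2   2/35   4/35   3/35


H(X) = 1.5525, H(Y) = 1.5525, H(X,Y) = 2.9131
I(X;Y) = H(X) + H(Y) - H(X,Y) = 0.1920 bits


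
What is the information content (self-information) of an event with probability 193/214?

Information content I(x) = -log₂(p(x))
I = -log₂(193/214) = -log₂(0.9019)
I = 0.1490 bits


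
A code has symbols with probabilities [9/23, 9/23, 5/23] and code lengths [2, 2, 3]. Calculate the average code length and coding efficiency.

Average length L = Σ p_i × l_i = 2.2174 bits
Entropy H = 1.5380 bits
Efficiency η = H/L × 100% = 69.36%


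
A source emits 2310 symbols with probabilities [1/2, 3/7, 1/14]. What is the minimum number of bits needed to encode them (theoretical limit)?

Entropy H = 1.2958 bits/symbol
Minimum bits = H × n = 1.2958 × 2310
= 2993.38 bits


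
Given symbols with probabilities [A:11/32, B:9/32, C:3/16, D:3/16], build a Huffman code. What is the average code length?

Huffman tree construction:
Combine smallest probabilities repeatedly
Resulting codes:
  A: 11 (length 2)
  B: 10 (length 2)
  C: 00 (length 2)
  D: 01 (length 2)
Average length = Σ p(s) × length(s) = 2.0000 bits


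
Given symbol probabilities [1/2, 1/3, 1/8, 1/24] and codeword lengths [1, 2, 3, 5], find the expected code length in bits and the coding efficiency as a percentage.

Average length L = Σ p_i × l_i = 1.7500 bits
Entropy H = 1.5944 bits
Efficiency η = H/L × 100% = 91.11%


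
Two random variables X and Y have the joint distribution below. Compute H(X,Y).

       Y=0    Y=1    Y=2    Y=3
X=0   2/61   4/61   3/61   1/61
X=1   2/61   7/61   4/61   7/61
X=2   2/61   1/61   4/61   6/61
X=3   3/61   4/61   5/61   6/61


H(X,Y) = -Σ p(x,y) log₂ p(x,y)
  p(0,0)=2/61: -0.0328 × log₂(0.0328) = 0.1617
  p(0,1)=4/61: -0.0656 × log₂(0.0656) = 0.2578
  p(0,2)=3/61: -0.0492 × log₂(0.0492) = 0.2137
  p(0,3)=1/61: -0.0164 × log₂(0.0164) = 0.0972
  p(1,0)=2/61: -0.0328 × log₂(0.0328) = 0.1617
  p(1,1)=7/61: -0.1148 × log₂(0.1148) = 0.3584
  p(1,2)=4/61: -0.0656 × log₂(0.0656) = 0.2578
  p(1,3)=7/61: -0.1148 × log₂(0.1148) = 0.3584
  p(2,0)=2/61: -0.0328 × log₂(0.0328) = 0.1617
  p(2,1)=1/61: -0.0164 × log₂(0.0164) = 0.0972
  p(2,2)=4/61: -0.0656 × log₂(0.0656) = 0.2578
  p(2,3)=6/61: -0.0984 × log₂(0.0984) = 0.3291
  p(3,0)=3/61: -0.0492 × log₂(0.0492) = 0.2137
  p(3,1)=4/61: -0.0656 × log₂(0.0656) = 0.2578
  p(3,2)=5/61: -0.0820 × log₂(0.0820) = 0.2958
  p(3,3)=6/61: -0.0984 × log₂(0.0984) = 0.3291
H(X,Y) = 3.8087 bits


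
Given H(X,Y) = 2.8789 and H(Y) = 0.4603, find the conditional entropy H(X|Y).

Chain rule: H(X,Y) = H(X|Y) + H(Y)
H(X|Y) = H(X,Y) - H(Y) = 2.8789 - 0.4603 = 2.4186 bits


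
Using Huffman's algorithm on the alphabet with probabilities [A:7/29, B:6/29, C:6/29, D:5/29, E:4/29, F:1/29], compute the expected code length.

Huffman tree construction:
Combine smallest probabilities repeatedly
Resulting codes:
  A: 10 (length 2)
  B: 00 (length 2)
  C: 01 (length 2)
  D: 110 (length 3)
  E: 1111 (length 4)
  F: 1110 (length 4)
Average length = Σ p(s) × length(s) = 2.5172 bits


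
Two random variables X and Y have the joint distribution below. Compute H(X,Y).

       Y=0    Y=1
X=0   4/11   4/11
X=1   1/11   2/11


H(X,Y) = -Σ p(x,y) log₂ p(x,y)
  p(0,0)=4/11: -0.3636 × log₂(0.3636) = 0.5307
  p(0,1)=4/11: -0.3636 × log₂(0.3636) = 0.5307
  p(1,0)=1/11: -0.0909 × log₂(0.0909) = 0.3145
  p(1,1)=2/11: -0.1818 × log₂(0.1818) = 0.4472
H(X,Y) = 1.8231 bits


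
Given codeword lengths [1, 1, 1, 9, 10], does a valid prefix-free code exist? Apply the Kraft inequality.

Kraft inequality: Σ 2^(-l_i) ≤ 1 for prefix-free code
Calculating: 2^(-1) + 2^(-1) + 2^(-1) + 2^(-9) + 2^(-10)
= 0.5 + 0.5 + 0.5 + 0.001953125 + 0.0009765625
= 1.5029
Since 1.5029 > 1, prefix-free code does not exist


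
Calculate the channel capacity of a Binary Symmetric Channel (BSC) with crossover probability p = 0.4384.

For BSC with error probability p:
C = 1 - H(p) where H(p) is binary entropy
H(0.4384) = -0.4384 × log₂(0.4384) - 0.5616 × log₂(0.5616)
H(p) = 0.9890
C = 1 - 0.9890 = 0.0110 bits/use


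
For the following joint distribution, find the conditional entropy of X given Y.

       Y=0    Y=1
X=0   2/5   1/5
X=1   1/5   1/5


H(X|Y) = Σ_y p(y) H(X|Y=y)
  p(Y=0) = 3/5, H(X|Y=0) = 0.9183
  p(Y=1) = 2/5, H(X|Y=1) = 1.0000
H(X|Y) = 0.6000×0.9183 + 0.4000×1.0000 = 0.9510 bits


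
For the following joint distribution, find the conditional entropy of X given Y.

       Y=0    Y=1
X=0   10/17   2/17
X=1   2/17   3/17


H(X|Y) = Σ_y p(y) H(X|Y=y)
  p(Y=0) = 12/17, H(X|Y=0) = 0.6500
  p(Y=1) = 5/17, H(X|Y=1) = 0.9710
H(X|Y) = 0.7059×0.6500 + 0.2941×0.9710 = 0.7444 bits


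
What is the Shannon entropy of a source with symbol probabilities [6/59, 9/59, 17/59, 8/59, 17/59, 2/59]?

H(X) = -Σ p(x) log₂ p(x)
  -6/59 × log₂(6/59) = 0.3354
  -9/59 × log₂(9/59) = 0.4138
  -17/59 × log₂(17/59) = 0.5173
  -8/59 × log₂(8/59) = 0.3909
  -17/59 × log₂(17/59) = 0.5173
  -2/59 × log₂(2/59) = 0.1655
H(X) = 2.3401 bits


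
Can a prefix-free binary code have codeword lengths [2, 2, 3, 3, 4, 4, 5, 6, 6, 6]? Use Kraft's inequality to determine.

Kraft inequality: Σ 2^(-l_i) ≤ 1 for prefix-free code
Calculating: 2^(-2) + 2^(-2) + 2^(-3) + 2^(-3) + 2^(-4) + 2^(-4) + 2^(-5) + 2^(-6) + 2^(-6) + 2^(-6)
= 0.25 + 0.25 + 0.125 + 0.125 + 0.0625 + 0.0625 + 0.03125 + 0.015625 + 0.015625 + 0.015625
= 0.9531
Since 0.9531 ≤ 1, prefix-free code exists


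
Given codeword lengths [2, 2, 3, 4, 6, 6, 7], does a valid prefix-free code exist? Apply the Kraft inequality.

Kraft inequality: Σ 2^(-l_i) ≤ 1 for prefix-free code
Calculating: 2^(-2) + 2^(-2) + 2^(-3) + 2^(-4) + 2^(-6) + 2^(-6) + 2^(-7)
= 0.25 + 0.25 + 0.125 + 0.0625 + 0.015625 + 0.015625 + 0.0078125
= 0.7266
Since 0.7266 ≤ 1, prefix-free code exists


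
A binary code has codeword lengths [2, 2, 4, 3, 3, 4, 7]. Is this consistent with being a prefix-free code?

Kraft inequality: Σ 2^(-l_i) ≤ 1 for prefix-free code
Calculating: 2^(-2) + 2^(-2) + 2^(-4) + 2^(-3) + 2^(-3) + 2^(-4) + 2^(-7)
= 0.25 + 0.25 + 0.0625 + 0.125 + 0.125 + 0.0625 + 0.0078125
= 0.8828
Since 0.8828 ≤ 1, prefix-free code exists


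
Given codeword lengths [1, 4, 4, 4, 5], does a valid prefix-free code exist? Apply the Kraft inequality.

Kraft inequality: Σ 2^(-l_i) ≤ 1 for prefix-free code
Calculating: 2^(-1) + 2^(-4) + 2^(-4) + 2^(-4) + 2^(-5)
= 0.5 + 0.0625 + 0.0625 + 0.0625 + 0.03125
= 0.7188
Since 0.7188 ≤ 1, prefix-free code exists


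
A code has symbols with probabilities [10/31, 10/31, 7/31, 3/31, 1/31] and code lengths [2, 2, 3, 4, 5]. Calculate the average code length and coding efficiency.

Average length L = Σ p_i × l_i = 2.5161 bits
Entropy H = 2.0237 bits
Efficiency η = H/L × 100% = 80.43%


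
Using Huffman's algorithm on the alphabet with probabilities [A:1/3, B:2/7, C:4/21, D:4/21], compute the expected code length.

Huffman tree construction:
Combine smallest probabilities repeatedly
Resulting codes:
  A: 11 (length 2)
  B: 10 (length 2)
  C: 00 (length 2)
  D: 01 (length 2)
Average length = Σ p(s) × length(s) = 2.0000 bits


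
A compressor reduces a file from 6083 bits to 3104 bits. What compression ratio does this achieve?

Compression ratio = Original / Compressed
= 6083 / 3104 = 1.96:1


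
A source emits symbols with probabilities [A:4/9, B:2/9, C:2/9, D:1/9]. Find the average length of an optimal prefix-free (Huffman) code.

Huffman tree construction:
Combine smallest probabilities repeatedly
Resulting codes:
  A: 0 (length 1)
  B: 111 (length 3)
  C: 10 (length 2)
  D: 110 (length 3)
Average length = Σ p(s) × length(s) = 1.8889 bits


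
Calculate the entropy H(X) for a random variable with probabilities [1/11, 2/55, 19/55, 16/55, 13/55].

H(X) = -Σ p(x) log₂ p(x)
  -1/11 × log₂(1/11) = 0.3145
  -2/55 × log₂(2/55) = 0.1739
  -19/55 × log₂(19/55) = 0.5297
  -16/55 × log₂(16/55) = 0.5182
  -13/55 × log₂(13/55) = 0.4919
H(X) = 2.0282 bits


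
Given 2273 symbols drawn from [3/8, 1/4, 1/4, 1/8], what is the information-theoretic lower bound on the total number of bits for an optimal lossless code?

Entropy H = 1.9056 bits/symbol
Minimum bits = H × n = 1.9056 × 2273
= 4331.52 bits


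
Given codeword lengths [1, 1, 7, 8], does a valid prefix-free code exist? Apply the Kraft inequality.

Kraft inequality: Σ 2^(-l_i) ≤ 1 for prefix-free code
Calculating: 2^(-1) + 2^(-1) + 2^(-7) + 2^(-8)
= 0.5 + 0.5 + 0.0078125 + 0.00390625
= 1.0117
Since 1.0117 > 1, prefix-free code does not exist


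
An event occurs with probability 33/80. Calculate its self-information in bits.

Information content I(x) = -log₂(p(x))
I = -log₂(33/80) = -log₂(0.4125)
I = 1.2775 bits


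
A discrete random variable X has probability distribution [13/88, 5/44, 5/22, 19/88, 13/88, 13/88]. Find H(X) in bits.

H(X) = -Σ p(x) log₂ p(x)
  -13/88 × log₂(13/88) = 0.4076
  -5/44 × log₂(5/44) = 0.3565
  -5/22 × log₂(5/22) = 0.4858
  -19/88 × log₂(19/88) = 0.4775
  -13/88 × log₂(13/88) = 0.4076
  -13/88 × log₂(13/88) = 0.4076
H(X) = 2.5425 bits


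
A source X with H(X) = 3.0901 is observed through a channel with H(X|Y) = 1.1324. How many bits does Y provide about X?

I(X;Y) = H(X) - H(X|Y)
I(X;Y) = 3.0901 - 1.1324 = 1.9577 bits


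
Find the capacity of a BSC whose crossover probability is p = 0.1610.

For BSC with error probability p:
C = 1 - H(p) where H(p) is binary entropy
H(0.1610) = -0.1610 × log₂(0.1610) - 0.8390 × log₂(0.8390)
H(p) = 0.6367
C = 1 - 0.6367 = 0.3633 bits/use


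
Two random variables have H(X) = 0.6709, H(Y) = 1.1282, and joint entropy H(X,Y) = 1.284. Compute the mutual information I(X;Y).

I(X;Y) = H(X) + H(Y) - H(X,Y)
I(X;Y) = 0.6709 + 1.1282 - 1.284 = 0.5151 bits


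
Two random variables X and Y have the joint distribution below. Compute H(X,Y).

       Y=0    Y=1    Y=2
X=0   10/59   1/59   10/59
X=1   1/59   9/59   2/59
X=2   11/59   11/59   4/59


H(X,Y) = -Σ p(x,y) log₂ p(x,y)
  p(0,0)=10/59: -0.1695 × log₂(0.1695) = 0.4340
  p(0,1)=1/59: -0.0169 × log₂(0.0169) = 0.0997
  p(0,2)=10/59: -0.1695 × log₂(0.1695) = 0.4340
  p(1,0)=1/59: -0.0169 × log₂(0.0169) = 0.0997
  p(1,1)=9/59: -0.1525 × log₂(0.1525) = 0.4138
  p(1,2)=2/59: -0.0339 × log₂(0.0339) = 0.1655
  p(2,0)=11/59: -0.1864 × log₂(0.1864) = 0.4518
  p(2,1)=11/59: -0.1864 × log₂(0.1864) = 0.4518
  p(2,2)=4/59: -0.0678 × log₂(0.0678) = 0.2632
H(X,Y) = 2.8136 bits


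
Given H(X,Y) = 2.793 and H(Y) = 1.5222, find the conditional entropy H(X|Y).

Chain rule: H(X,Y) = H(X|Y) + H(Y)
H(X|Y) = H(X,Y) - H(Y) = 2.793 - 1.5222 = 1.2708 bits


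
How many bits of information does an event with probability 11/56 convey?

Information content I(x) = -log₂(p(x))
I = -log₂(11/56) = -log₂(0.1964)
I = 2.3479 bits


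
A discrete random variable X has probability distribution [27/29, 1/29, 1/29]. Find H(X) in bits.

H(X) = -Σ p(x) log₂ p(x)
  -27/29 × log₂(27/29) = 0.0960
  -1/29 × log₂(1/29) = 0.1675
  -1/29 × log₂(1/29) = 0.1675
H(X) = 0.4310 bits


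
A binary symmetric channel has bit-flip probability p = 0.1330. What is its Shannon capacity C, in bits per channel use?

For BSC with error probability p:
C = 1 - H(p) where H(p) is binary entropy
H(0.1330) = -0.1330 × log₂(0.1330) - 0.8670 × log₂(0.8670)
H(p) = 0.5656
C = 1 - 0.5656 = 0.4344 bits/use


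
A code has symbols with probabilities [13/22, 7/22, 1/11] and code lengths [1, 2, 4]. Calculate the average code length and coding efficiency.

Average length L = Σ p_i × l_i = 1.5909 bits
Entropy H = 1.2886 bits
Efficiency η = H/L × 100% = 81.00%


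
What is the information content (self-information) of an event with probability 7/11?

Information content I(x) = -log₂(p(x))
I = -log₂(7/11) = -log₂(0.6364)
I = 0.6521 bits


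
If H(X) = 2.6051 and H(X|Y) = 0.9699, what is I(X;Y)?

I(X;Y) = H(X) - H(X|Y)
I(X;Y) = 2.6051 - 0.9699 = 1.6352 bits


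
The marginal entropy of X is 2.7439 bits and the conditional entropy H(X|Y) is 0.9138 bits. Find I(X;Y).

I(X;Y) = H(X) - H(X|Y)
I(X;Y) = 2.7439 - 0.9138 = 1.8301 bits


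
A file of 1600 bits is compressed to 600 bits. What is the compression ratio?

Compression ratio = Original / Compressed
= 1600 / 600 = 2.67:1


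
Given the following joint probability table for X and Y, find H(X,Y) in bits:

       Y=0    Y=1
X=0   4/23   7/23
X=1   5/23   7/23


H(X,Y) = -Σ p(x,y) log₂ p(x,y)
  p(0,0)=4/23: -0.1739 × log₂(0.1739) = 0.4389
  p(0,1)=7/23: -0.3043 × log₂(0.3043) = 0.5223
  p(1,0)=5/23: -0.2174 × log₂(0.2174) = 0.4786
  p(1,1)=7/23: -0.3043 × log₂(0.3043) = 0.5223
H(X,Y) = 1.9621 bits


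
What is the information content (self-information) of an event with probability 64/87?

Information content I(x) = -log₂(p(x))
I = -log₂(64/87) = -log₂(0.7356)
I = 0.4429 bits


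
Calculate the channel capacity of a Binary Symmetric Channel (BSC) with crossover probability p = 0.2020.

For BSC with error probability p:
C = 1 - H(p) where H(p) is binary entropy
H(0.2020) = -0.2020 × log₂(0.2020) - 0.7980 × log₂(0.7980)
H(p) = 0.7259
C = 1 - 0.7259 = 0.2741 bits/use


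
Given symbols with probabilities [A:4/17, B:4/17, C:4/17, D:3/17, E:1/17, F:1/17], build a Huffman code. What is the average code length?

Huffman tree construction:
Combine smallest probabilities repeatedly
Resulting codes:
  A: 00 (length 2)
  B: 01 (length 2)
  C: 10 (length 2)
  D: 111 (length 3)
  E: 1100 (length 4)
  F: 1101 (length 4)
Average length = Σ p(s) × length(s) = 2.4118 bits


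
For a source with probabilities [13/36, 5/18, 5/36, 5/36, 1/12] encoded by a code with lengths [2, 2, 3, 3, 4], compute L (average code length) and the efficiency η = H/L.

Average length L = Σ p_i × l_i = 2.4444 bits
Entropy H = 2.1338 bits
Efficiency η = H/L × 100% = 87.29%


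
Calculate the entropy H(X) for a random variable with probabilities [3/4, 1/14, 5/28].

H(X) = -Σ p(x) log₂ p(x)
  -3/4 × log₂(3/4) = 0.3113
  -1/14 × log₂(1/14) = 0.2720
  -5/28 × log₂(5/28) = 0.4438
H(X) = 1.0271 bits


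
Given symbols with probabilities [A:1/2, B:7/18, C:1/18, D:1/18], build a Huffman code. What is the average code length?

Huffman tree construction:
Combine smallest probabilities repeatedly
Resulting codes:
  A: 0 (length 1)
  B: 11 (length 2)
  C: 100 (length 3)
  D: 101 (length 3)
Average length = Σ p(s) × length(s) = 1.6111 bits


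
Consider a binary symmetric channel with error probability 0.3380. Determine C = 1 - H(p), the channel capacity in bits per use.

For BSC with error probability p:
C = 1 - H(p) where H(p) is binary entropy
H(0.3380) = -0.3380 × log₂(0.3380) - 0.6620 × log₂(0.6620)
H(p) = 0.9229
C = 1 - 0.9229 = 0.0771 bits/use


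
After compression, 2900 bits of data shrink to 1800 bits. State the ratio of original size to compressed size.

Compression ratio = Original / Compressed
= 2900 / 1800 = 1.61:1


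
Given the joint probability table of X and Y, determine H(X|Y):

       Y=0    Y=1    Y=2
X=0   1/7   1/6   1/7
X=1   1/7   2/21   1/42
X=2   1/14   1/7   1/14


H(X|Y) = Σ_y p(y) H(X|Y=y)
  p(Y=0) = 5/14, H(X|Y=0) = 1.5219
  p(Y=1) = 17/42, H(X|Y=1) = 1.5486
  p(Y=2) = 5/21, H(X|Y=2) = 1.2955
H(X|Y) = 0.3571×1.5219 + 0.4048×1.5486 + 0.2381×1.2955 = 1.4788 bits


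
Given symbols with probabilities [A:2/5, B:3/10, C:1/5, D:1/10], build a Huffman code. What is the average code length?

Huffman tree construction:
Combine smallest probabilities repeatedly
Resulting codes:
  A: 0 (length 1)
  B: 10 (length 2)
  C: 111 (length 3)
  D: 110 (length 3)
Average length = Σ p(s) × length(s) = 1.9000 bits


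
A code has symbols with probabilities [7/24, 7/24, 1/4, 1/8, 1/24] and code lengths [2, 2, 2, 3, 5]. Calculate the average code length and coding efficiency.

Average length L = Σ p_i × l_i = 2.2500 bits
Entropy H = 2.1030 bits
Efficiency η = H/L × 100% = 93.47%


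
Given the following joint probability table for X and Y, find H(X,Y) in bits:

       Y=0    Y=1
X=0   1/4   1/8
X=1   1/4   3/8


H(X,Y) = -Σ p(x,y) log₂ p(x,y)
  p(0,0)=1/4: -0.2500 × log₂(0.2500) = 0.5000
  p(0,1)=1/8: -0.1250 × log₂(0.1250) = 0.3750
  p(1,0)=1/4: -0.2500 × log₂(0.2500) = 0.5000
  p(1,1)=3/8: -0.3750 × log₂(0.3750) = 0.5306
H(X,Y) = 1.9056 bits


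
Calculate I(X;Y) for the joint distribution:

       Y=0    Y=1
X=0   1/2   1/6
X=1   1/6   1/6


H(X) = 0.9183, H(Y) = 0.9183, H(X,Y) = 1.7925
I(X;Y) = H(X) + H(Y) - H(X,Y) = 0.0441 bits


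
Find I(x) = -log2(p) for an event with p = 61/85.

Information content I(x) = -log₂(p(x))
I = -log₂(61/85) = -log₂(0.7176)
I = 0.4787 bits


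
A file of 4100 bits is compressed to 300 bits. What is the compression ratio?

Compression ratio = Original / Compressed
= 4100 / 300 = 13.67:1


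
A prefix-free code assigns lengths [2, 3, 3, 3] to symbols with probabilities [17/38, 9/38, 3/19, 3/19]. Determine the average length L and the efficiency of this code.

Average length L = Σ p_i × l_i = 2.5526 bits
Entropy H = 1.8523 bits
Efficiency η = H/L × 100% = 72.56%


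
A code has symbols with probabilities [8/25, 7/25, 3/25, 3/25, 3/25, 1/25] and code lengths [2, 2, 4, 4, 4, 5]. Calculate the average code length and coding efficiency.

Average length L = Σ p_i × l_i = 2.8400 bits
Entropy H = 2.3272 bits
Efficiency η = H/L × 100% = 81.94%


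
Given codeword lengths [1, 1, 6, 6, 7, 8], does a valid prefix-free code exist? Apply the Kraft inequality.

Kraft inequality: Σ 2^(-l_i) ≤ 1 for prefix-free code
Calculating: 2^(-1) + 2^(-1) + 2^(-6) + 2^(-6) + 2^(-7) + 2^(-8)
= 0.5 + 0.5 + 0.015625 + 0.015625 + 0.0078125 + 0.00390625
= 1.0430
Since 1.0430 > 1, prefix-free code does not exist


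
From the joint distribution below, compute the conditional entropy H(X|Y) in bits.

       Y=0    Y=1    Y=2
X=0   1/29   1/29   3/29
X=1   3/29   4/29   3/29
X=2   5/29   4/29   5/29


H(X|Y) = Σ_y p(y) H(X|Y=y)
  p(Y=0) = 9/29, H(X|Y=0) = 1.3516
  p(Y=1) = 9/29, H(X|Y=1) = 1.3921
  p(Y=2) = 11/29, H(X|Y=2) = 1.5395
H(X|Y) = 0.3103×1.3516 + 0.3103×1.3921 + 0.3793×1.5395 = 1.4355 bits


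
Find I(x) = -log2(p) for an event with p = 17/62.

Information content I(x) = -log₂(p(x))
I = -log₂(17/62) = -log₂(0.2742)
I = 1.8667 bits


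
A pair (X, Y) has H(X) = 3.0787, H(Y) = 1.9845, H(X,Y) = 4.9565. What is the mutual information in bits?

I(X;Y) = H(X) + H(Y) - H(X,Y)
I(X;Y) = 3.0787 + 1.9845 - 4.9565 = 0.1067 bits


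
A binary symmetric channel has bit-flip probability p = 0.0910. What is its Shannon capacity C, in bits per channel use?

For BSC with error probability p:
C = 1 - H(p) where H(p) is binary entropy
H(0.0910) = -0.0910 × log₂(0.0910) - 0.9090 × log₂(0.9090)
H(p) = 0.4398
C = 1 - 0.4398 = 0.5602 bits/use


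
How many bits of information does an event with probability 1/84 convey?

Information content I(x) = -log₂(p(x))
I = -log₂(1/84) = -log₂(0.0119)
I = 6.3923 bits


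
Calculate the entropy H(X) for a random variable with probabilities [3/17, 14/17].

H(X) = -Σ p(x) log₂ p(x)
  -3/17 × log₂(3/17) = 0.4416
  -14/17 × log₂(14/17) = 0.2307
H(X) = 0.6723 bits


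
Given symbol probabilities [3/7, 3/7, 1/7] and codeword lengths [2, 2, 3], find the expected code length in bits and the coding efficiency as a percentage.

Average length L = Σ p_i × l_i = 2.1429 bits
Entropy H = 1.4488 bits
Efficiency η = H/L × 100% = 67.61%
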